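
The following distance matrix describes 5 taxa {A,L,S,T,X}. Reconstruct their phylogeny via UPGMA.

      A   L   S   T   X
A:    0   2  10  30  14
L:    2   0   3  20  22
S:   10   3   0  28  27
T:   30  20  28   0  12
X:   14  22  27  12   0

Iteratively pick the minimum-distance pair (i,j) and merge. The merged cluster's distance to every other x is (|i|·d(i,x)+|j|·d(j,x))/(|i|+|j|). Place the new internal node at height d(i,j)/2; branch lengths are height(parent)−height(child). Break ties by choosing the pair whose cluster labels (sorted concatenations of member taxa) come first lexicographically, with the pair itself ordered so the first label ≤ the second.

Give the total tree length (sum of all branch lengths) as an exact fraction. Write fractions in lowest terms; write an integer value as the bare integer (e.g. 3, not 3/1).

iteration 1: select A,L (d=2); attach at lengths (1, 1); label the merged cluster AL
  updated: d(AL,S)=13/2, d(AL,T)=25, d(AL,X)=18
iteration 2: select AL,S (d=13/2); attach at lengths (9/4, 13/4); label the merged cluster ALS
  updated: d(ALS,T)=26, d(ALS,X)=21
iteration 3: select T,X (d=12); attach at lengths (6, 6); label the merged cluster TX
  updated: d(ALS,TX)=47/2
iteration 4: select ALS,TX (d=47/2); attach at lengths (17/2, 23/4); label the merged cluster ALSTX
final tree: (((A:1,L:1):9/4,S:13/4):17/2,(T:6,X:6):23/4)
total length: 135/4

135/4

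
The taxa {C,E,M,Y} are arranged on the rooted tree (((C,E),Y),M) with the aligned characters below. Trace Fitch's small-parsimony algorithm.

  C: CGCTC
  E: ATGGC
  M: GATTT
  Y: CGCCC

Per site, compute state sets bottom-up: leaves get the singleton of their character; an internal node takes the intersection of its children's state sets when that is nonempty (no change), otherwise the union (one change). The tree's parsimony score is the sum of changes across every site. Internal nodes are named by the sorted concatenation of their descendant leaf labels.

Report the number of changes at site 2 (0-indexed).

2

site 0, node CE: C={C} ∪ E={A} → {A,C} (+1)
site 0, node CEY: CE={A,C} ∩ Y={C} → {C} (+0)
site 0, node CEMY: CEY={C} ∪ M={G} → {C,G} (+1)
site 1, node CE: C={G} ∪ E={T} → {G,T} (+1)
site 1, node CEY: CE={G,T} ∩ Y={G} → {G} (+0)
site 1, node CEMY: CEY={G} ∪ M={A} → {A,G} (+1)
site 2, node CE: C={C} ∪ E={G} → {C,G} (+1)
site 2, node CEY: CE={C,G} ∩ Y={C} → {C} (+0)
site 2, node CEMY: CEY={C} ∪ M={T} → {C,T} (+1)
site 3, node CE: C={T} ∪ E={G} → {G,T} (+1)
site 3, node CEY: CE={G,T} ∪ Y={C} → {C,G,T} (+1)
site 3, node CEMY: CEY={C,G,T} ∩ M={T} → {T} (+0)
site 4, node CE: C={C} ∩ E={C} → {C} (+0)
site 4, node CEY: CE={C} ∩ Y={C} → {C} (+0)
site 4, node CEMY: CEY={C} ∪ M={T} → {C,T} (+1)
per-site changes: [2, 2, 2, 2, 1]; total = 9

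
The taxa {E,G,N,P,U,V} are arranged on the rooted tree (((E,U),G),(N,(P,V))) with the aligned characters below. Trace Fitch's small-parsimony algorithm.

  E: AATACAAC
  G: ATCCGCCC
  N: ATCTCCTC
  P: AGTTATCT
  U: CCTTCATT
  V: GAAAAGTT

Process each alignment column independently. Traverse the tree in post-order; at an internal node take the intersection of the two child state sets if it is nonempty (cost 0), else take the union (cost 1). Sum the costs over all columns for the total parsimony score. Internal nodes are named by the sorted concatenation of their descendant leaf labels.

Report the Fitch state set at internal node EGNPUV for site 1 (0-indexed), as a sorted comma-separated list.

[col 0] EU: children E:{A}, U:{C} ∪→ {A,C}; cost 1
[col 0] EGU: children EU:{A,C}, G:{A} ∩→ {A}; cost 0
[col 0] PV: children P:{A}, V:{G} ∪→ {A,G}; cost 1
[col 0] NPV: children N:{A}, PV:{A,G} ∩→ {A}; cost 0
[col 0] EGNPUV: children EGU:{A}, NPV:{A} ∩→ {A}; cost 0
[col 1] EU: children E:{A}, U:{C} ∪→ {A,C}; cost 1
[col 1] EGU: children EU:{A,C}, G:{T} ∪→ {A,C,T}; cost 1
[col 1] PV: children P:{G}, V:{A} ∪→ {A,G}; cost 1
[col 1] NPV: children N:{T}, PV:{A,G} ∪→ {A,G,T}; cost 1
[col 1] EGNPUV: children EGU:{A,C,T}, NPV:{A,G,T} ∩→ {A,T}; cost 0
[col 2] EU: children E:{T}, U:{T} ∩→ {T}; cost 0
[col 2] EGU: children EU:{T}, G:{C} ∪→ {C,T}; cost 1
[col 2] PV: children P:{T}, V:{A} ∪→ {A,T}; cost 1
[col 2] NPV: children N:{C}, PV:{A,T} ∪→ {A,C,T}; cost 1
[col 2] EGNPUV: children EGU:{C,T}, NPV:{A,C,T} ∩→ {C,T}; cost 0
[col 3] EU: children E:{A}, U:{T} ∪→ {A,T}; cost 1
[col 3] EGU: children EU:{A,T}, G:{C} ∪→ {A,C,T}; cost 1
[col 3] PV: children P:{T}, V:{A} ∪→ {A,T}; cost 1
[col 3] NPV: children N:{T}, PV:{A,T} ∩→ {T}; cost 0
[col 3] EGNPUV: children EGU:{A,C,T}, NPV:{T} ∩→ {T}; cost 0
[col 4] EU: children E:{C}, U:{C} ∩→ {C}; cost 0
[col 4] EGU: children EU:{C}, G:{G} ∪→ {C,G}; cost 1
[col 4] PV: children P:{A}, V:{A} ∩→ {A}; cost 0
[col 4] NPV: children N:{C}, PV:{A} ∪→ {A,C}; cost 1
[col 4] EGNPUV: children EGU:{C,G}, NPV:{A,C} ∩→ {C}; cost 0
[col 5] EU: children E:{A}, U:{A} ∩→ {A}; cost 0
[col 5] EGU: children EU:{A}, G:{C} ∪→ {A,C}; cost 1
[col 5] PV: children P:{T}, V:{G} ∪→ {G,T}; cost 1
[col 5] NPV: children N:{C}, PV:{G,T} ∪→ {C,G,T}; cost 1
[col 5] EGNPUV: children EGU:{A,C}, NPV:{C,G,T} ∩→ {C}; cost 0
[col 6] EU: children E:{A}, U:{T} ∪→ {A,T}; cost 1
[col 6] EGU: children EU:{A,T}, G:{C} ∪→ {A,C,T}; cost 1
[col 6] PV: children P:{C}, V:{T} ∪→ {C,T}; cost 1
[col 6] NPV: children N:{T}, PV:{C,T} ∩→ {T}; cost 0
[col 6] EGNPUV: children EGU:{A,C,T}, NPV:{T} ∩→ {T}; cost 0
[col 7] EU: children E:{C}, U:{T} ∪→ {C,T}; cost 1
[col 7] EGU: children EU:{C,T}, G:{C} ∩→ {C}; cost 0
[col 7] PV: children P:{T}, V:{T} ∩→ {T}; cost 0
[col 7] NPV: children N:{C}, PV:{T} ∪→ {C,T}; cost 1
[col 7] EGNPUV: children EGU:{C}, NPV:{C,T} ∩→ {C}; cost 0
per-site changes: [2, 4, 3, 3, 2, 3, 3, 2]; total = 22

A,T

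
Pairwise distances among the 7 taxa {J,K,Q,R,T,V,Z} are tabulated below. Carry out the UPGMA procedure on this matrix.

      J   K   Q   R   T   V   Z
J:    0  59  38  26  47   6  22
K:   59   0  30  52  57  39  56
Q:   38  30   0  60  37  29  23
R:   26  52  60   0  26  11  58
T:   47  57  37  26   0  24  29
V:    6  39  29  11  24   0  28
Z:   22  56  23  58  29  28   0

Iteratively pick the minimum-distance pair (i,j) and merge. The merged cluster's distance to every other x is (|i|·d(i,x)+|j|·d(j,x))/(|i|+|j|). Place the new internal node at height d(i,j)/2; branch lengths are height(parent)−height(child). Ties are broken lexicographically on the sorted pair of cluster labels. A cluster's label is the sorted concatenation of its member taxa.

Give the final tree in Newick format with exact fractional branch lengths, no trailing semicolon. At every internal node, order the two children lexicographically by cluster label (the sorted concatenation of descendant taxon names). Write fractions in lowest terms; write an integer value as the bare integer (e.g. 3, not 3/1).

(((((J:3,V:3):25/4,R:37/4):83/12,T:97/6):127/48,(Q:23/2,Z:23/2):117/16):269/48,K:293/12)

step 1: merge (J,V) at d=6; branch lengths J→3, V→3; new cluster JV
  updated: d(JV,K)=49, d(JV,Q)=67/2, d(JV,R)=37/2, d(JV,T)=71/2, d(JV,Z)=25
step 2: merge (JV,R) at d=37/2; branch lengths JV→25/4, R→37/4; new cluster JRV
  updated: d(JRV,K)=50, d(JRV,Q)=127/3, d(JRV,T)=97/3, d(JRV,Z)=36
step 3: merge (Q,Z) at d=23; branch lengths Q→23/2, Z→23/2; new cluster QZ
  updated: d(JRV,QZ)=235/6, d(K,QZ)=43, d(QZ,T)=33
step 4: merge (JRV,T) at d=97/3; branch lengths JRV→83/12, T→97/6; new cluster JRTV
  updated: d(JRTV,K)=207/4, d(JRTV,QZ)=301/8
step 5: merge (JRTV,QZ) at d=301/8; branch lengths JRTV→127/48, QZ→117/16; new cluster JQRTVZ
  updated: d(JQRTVZ,K)=293/6
step 6: merge (JQRTVZ,K) at d=293/6; branch lengths JQRTVZ→269/48, K→293/12; new cluster JKQRTVZ
final tree: (((((J:3,V:3):25/4,R:37/4):83/12,T:97/6):127/48,(Q:23/2,Z:23/2):117/16):269/48,K:293/12)
total length: 1721/16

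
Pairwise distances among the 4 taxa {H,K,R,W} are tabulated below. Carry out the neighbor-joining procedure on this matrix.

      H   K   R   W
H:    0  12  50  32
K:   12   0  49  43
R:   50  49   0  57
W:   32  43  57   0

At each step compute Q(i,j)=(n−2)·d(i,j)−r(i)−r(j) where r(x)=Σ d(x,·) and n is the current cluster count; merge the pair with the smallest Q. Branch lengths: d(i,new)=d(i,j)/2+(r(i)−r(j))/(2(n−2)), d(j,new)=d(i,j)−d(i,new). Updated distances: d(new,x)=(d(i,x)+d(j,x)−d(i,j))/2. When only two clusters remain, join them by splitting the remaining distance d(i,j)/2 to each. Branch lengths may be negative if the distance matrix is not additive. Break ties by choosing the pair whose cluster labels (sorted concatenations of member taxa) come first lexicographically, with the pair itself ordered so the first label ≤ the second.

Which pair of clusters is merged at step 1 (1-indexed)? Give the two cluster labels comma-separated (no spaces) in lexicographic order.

H,K

iteration 1: select H,K (d=12, Q=-174); attach at lengths (7/2, 17/2); label the merged cluster HK
  updated: d(HK,R)=87/2, d(HK,W)=63/2
iteration 2: select HK,R (d=87/2, Q=-132); attach at lengths (9, 69/2); label the merged cluster HKR
  updated: d(HKR,W)=45/2
iteration 3: select HKR,W (d=45/2); attach at lengths (45/4, 45/4); label the merged cluster HKRW
final tree: (((H:7/2,K:17/2):9,R:69/2):45/4,W:45/4)
total length: 78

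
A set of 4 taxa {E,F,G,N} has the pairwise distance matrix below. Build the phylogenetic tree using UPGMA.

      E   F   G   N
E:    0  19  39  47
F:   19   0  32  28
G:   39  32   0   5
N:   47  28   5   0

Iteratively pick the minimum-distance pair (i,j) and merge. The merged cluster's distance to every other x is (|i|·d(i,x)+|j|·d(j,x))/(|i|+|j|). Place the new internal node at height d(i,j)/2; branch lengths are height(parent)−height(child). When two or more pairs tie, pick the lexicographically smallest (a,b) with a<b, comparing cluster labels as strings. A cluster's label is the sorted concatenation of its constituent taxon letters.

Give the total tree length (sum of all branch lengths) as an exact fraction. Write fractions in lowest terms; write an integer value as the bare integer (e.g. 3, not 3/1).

1. join G+N (d=5) ⇒ GN; edges |G|=5/2, |N|=5/2
  updated: d(E,GN)=43, d(F,GN)=30
2. join E+F (d=19) ⇒ EF; edges |E|=19/2, |F|=19/2
  updated: d(EF,GN)=73/2
3. join EF+GN (d=73/2) ⇒ EFGN; edges |EF|=35/4, |GN|=63/4
final tree: ((E:19/2,F:19/2):35/4,(G:5/2,N:5/2):63/4)
total length: 97/2

97/2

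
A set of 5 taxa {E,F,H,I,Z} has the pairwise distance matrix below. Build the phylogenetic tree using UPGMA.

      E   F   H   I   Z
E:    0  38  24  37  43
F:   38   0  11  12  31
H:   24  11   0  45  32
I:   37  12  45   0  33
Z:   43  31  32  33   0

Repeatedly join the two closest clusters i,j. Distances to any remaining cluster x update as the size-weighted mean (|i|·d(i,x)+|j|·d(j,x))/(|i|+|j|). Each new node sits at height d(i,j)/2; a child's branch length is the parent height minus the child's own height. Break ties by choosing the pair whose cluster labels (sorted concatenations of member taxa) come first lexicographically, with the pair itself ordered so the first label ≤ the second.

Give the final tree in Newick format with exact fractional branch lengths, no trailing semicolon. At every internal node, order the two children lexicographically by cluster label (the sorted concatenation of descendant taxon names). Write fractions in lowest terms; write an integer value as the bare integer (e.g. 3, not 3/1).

step 1: merge (F,H) at d=11; branch lengths F→11/2, H→11/2; new cluster FH
  updated: d(E,FH)=31, d(FH,I)=57/2, d(FH,Z)=63/2
step 2: merge (FH,I) at d=57/2; branch lengths FH→35/4, I→57/4; new cluster FHI
  updated: d(E,FHI)=33, d(FHI,Z)=32
step 3: merge (FHI,Z) at d=32; branch lengths FHI→7/4, Z→16; new cluster FHIZ
  updated: d(E,FHIZ)=71/2
step 4: merge (E,FHIZ) at d=71/2; branch lengths E→71/4, FHIZ→7/4; new cluster EFHIZ
final tree: (E:71/4,(((F:11/2,H:11/2):35/4,I:57/4):7/4,Z:16):7/4)
total length: 285/4

(E:71/4,(((F:11/2,H:11/2):35/4,I:57/4):7/4,Z:16):7/4)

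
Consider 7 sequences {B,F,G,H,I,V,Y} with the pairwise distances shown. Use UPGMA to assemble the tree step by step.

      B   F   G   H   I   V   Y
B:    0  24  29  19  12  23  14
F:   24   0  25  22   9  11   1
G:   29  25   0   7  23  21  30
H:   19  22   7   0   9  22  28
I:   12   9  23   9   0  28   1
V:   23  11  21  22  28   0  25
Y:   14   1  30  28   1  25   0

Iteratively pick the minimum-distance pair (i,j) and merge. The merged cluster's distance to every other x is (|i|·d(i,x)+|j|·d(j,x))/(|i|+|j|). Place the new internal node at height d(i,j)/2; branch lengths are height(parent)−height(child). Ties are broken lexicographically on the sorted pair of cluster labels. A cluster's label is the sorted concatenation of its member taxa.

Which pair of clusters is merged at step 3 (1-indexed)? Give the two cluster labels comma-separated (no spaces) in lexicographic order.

step 1: merge (F,Y) at d=1; branch lengths F→1/2, Y→1/2; new cluster FY
  updated: d(B,FY)=19, d(FY,G)=55/2, d(FY,H)=25, d(FY,I)=5, d(FY,V)=18
step 2: merge (FY,I) at d=5; branch lengths FY→2, I→5/2; new cluster FIY
  updated: d(B,FIY)=50/3, d(FIY,G)=26, d(FIY,H)=59/3, d(FIY,V)=64/3
step 3: merge (G,H) at d=7; branch lengths G→7/2, H→7/2; new cluster GH
  updated: d(B,GH)=24, d(FIY,GH)=137/6, d(GH,V)=43/2
step 4: merge (B,FIY) at d=50/3; branch lengths B→25/3, FIY→35/6; new cluster BFIY
  updated: d(BFIY,GH)=185/8, d(BFIY,V)=87/4
step 5: merge (GH,V) at d=43/2; branch lengths GH→29/4, V→43/4; new cluster GHV
  updated: d(BFIY,GHV)=68/3
step 6: merge (BFIY,GHV) at d=68/3; branch lengths BFIY→3, GHV→7/12; new cluster BFGHIVY
final tree: ((B:25/3,((F:1/2,Y:1/2):2,I:5/2):35/6):3,((G:7/2,H:7/2):29/4,V:43/4):7/12)
total length: 193/4

G,H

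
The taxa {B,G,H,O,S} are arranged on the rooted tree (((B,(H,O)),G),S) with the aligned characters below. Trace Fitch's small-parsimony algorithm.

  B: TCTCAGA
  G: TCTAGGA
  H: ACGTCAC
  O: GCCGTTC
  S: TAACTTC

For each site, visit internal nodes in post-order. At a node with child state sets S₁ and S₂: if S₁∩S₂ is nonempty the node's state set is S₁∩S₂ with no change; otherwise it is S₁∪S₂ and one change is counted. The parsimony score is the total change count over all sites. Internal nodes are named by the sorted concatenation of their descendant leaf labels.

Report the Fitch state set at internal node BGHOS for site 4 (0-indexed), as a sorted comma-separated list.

T

[col 0] HO: children H:{A}, O:{G} ∪→ {A,G}; cost 1
[col 0] BHO: children B:{T}, HO:{A,G} ∪→ {A,G,T}; cost 1
[col 0] BGHO: children BHO:{A,G,T}, G:{T} ∩→ {T}; cost 0
[col 0] BGHOS: children BGHO:{T}, S:{T} ∩→ {T}; cost 0
[col 1] HO: children H:{C}, O:{C} ∩→ {C}; cost 0
[col 1] BHO: children B:{C}, HO:{C} ∩→ {C}; cost 0
[col 1] BGHO: children BHO:{C}, G:{C} ∩→ {C}; cost 0
[col 1] BGHOS: children BGHO:{C}, S:{A} ∪→ {A,C}; cost 1
[col 2] HO: children H:{G}, O:{C} ∪→ {C,G}; cost 1
[col 2] BHO: children B:{T}, HO:{C,G} ∪→ {C,G,T}; cost 1
[col 2] BGHO: children BHO:{C,G,T}, G:{T} ∩→ {T}; cost 0
[col 2] BGHOS: children BGHO:{T}, S:{A} ∪→ {A,T}; cost 1
[col 3] HO: children H:{T}, O:{G} ∪→ {G,T}; cost 1
[col 3] BHO: children B:{C}, HO:{G,T} ∪→ {C,G,T}; cost 1
[col 3] BGHO: children BHO:{C,G,T}, G:{A} ∪→ {A,C,G,T}; cost 1
[col 3] BGHOS: children BGHO:{A,C,G,T}, S:{C} ∩→ {C}; cost 0
[col 4] HO: children H:{C}, O:{T} ∪→ {C,T}; cost 1
[col 4] BHO: children B:{A}, HO:{C,T} ∪→ {A,C,T}; cost 1
[col 4] BGHO: children BHO:{A,C,T}, G:{G} ∪→ {A,C,G,T}; cost 1
[col 4] BGHOS: children BGHO:{A,C,G,T}, S:{T} ∩→ {T}; cost 0
[col 5] HO: children H:{A}, O:{T} ∪→ {A,T}; cost 1
[col 5] BHO: children B:{G}, HO:{A,T} ∪→ {A,G,T}; cost 1
[col 5] BGHO: children BHO:{A,G,T}, G:{G} ∩→ {G}; cost 0
[col 5] BGHOS: children BGHO:{G}, S:{T} ∪→ {G,T}; cost 1
[col 6] HO: children H:{C}, O:{C} ∩→ {C}; cost 0
[col 6] BHO: children B:{A}, HO:{C} ∪→ {A,C}; cost 1
[col 6] BGHO: children BHO:{A,C}, G:{A} ∩→ {A}; cost 0
[col 6] BGHOS: children BGHO:{A}, S:{C} ∪→ {A,C}; cost 1
per-site changes: [2, 1, 3, 3, 3, 3, 2]; total = 17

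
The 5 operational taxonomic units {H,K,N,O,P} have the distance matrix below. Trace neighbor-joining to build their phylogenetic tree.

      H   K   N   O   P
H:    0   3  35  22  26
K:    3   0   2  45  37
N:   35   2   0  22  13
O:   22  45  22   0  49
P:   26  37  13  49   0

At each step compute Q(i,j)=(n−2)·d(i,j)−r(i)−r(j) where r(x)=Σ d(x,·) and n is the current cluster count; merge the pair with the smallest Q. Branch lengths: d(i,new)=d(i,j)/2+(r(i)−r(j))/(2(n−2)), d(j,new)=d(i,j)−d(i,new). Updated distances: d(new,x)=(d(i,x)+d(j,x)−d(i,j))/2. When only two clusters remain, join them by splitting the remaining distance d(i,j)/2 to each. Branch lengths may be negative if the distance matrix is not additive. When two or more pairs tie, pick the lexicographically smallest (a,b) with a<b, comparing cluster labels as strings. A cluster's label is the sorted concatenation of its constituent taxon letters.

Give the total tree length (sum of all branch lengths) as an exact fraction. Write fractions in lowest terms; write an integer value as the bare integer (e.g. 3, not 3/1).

1. join H+K (d=3, Q=-164) ⇒ HK; edges |H|=4/3, |K|=5/3
  updated: d(HK,N)=17, d(HK,O)=32, d(HK,P)=30
2. join HK+O (d=32, Q=-118) ⇒ HKO; edges |HK|=10, |O|=22
  updated: d(HKO,N)=7/2, d(HKO,P)=47/2
3. join HKO+N (d=7/2, Q=-40) ⇒ HKNO; edges |HKO|=7, |N|=-7/2
  updated: d(HKNO,P)=33/2
4. join HKNO+P (d=33/2) ⇒ HKNOP; edges |HKNO|=33/4, |P|=33/4
final tree: ((((H:4/3,K:5/3):10,O:22):7,N:-7/2):33/4,P:33/4)
total length: 55

55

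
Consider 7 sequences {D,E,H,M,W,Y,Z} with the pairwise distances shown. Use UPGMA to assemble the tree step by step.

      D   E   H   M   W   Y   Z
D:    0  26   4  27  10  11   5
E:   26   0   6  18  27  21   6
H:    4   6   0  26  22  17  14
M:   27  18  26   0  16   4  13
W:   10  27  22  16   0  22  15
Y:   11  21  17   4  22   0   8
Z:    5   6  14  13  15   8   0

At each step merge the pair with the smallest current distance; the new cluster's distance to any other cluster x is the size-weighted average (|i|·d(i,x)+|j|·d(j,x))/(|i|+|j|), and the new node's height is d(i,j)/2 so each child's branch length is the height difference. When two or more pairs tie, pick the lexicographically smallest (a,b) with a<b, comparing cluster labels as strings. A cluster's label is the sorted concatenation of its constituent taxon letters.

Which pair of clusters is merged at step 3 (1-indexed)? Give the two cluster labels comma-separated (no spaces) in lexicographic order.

E,Z

iteration 1: select D,H (d=4); attach at lengths (2, 2); label the merged cluster DH
  updated: d(DH,E)=16, d(DH,M)=53/2, d(DH,W)=16, d(DH,Y)=14, d(DH,Z)=19/2
iteration 2: select M,Y (d=4); attach at lengths (2, 2); label the merged cluster MY
  updated: d(DH,MY)=81/4, d(E,MY)=39/2, d(MY,W)=19, d(MY,Z)=21/2
iteration 3: select E,Z (d=6); attach at lengths (3, 3); label the merged cluster EZ
  updated: d(DH,EZ)=51/4, d(EZ,MY)=15, d(EZ,W)=21
iteration 4: select DH,EZ (d=51/4); attach at lengths (35/8, 27/8); label the merged cluster DEHZ
  updated: d(DEHZ,MY)=141/8, d(DEHZ,W)=37/2
iteration 5: select DEHZ,MY (d=141/8); attach at lengths (39/16, 109/16); label the merged cluster DEHMYZ
  updated: d(DEHMYZ,W)=56/3
iteration 6: select DEHMYZ,W (d=56/3); attach at lengths (25/48, 28/3); label the merged cluster DEHMWYZ
final tree: ((((D:2,H:2):35/8,(E:3,Z:3):27/8):39/16,(M:2,Y:2):109/16):25/48,W:28/3)
total length: 1961/48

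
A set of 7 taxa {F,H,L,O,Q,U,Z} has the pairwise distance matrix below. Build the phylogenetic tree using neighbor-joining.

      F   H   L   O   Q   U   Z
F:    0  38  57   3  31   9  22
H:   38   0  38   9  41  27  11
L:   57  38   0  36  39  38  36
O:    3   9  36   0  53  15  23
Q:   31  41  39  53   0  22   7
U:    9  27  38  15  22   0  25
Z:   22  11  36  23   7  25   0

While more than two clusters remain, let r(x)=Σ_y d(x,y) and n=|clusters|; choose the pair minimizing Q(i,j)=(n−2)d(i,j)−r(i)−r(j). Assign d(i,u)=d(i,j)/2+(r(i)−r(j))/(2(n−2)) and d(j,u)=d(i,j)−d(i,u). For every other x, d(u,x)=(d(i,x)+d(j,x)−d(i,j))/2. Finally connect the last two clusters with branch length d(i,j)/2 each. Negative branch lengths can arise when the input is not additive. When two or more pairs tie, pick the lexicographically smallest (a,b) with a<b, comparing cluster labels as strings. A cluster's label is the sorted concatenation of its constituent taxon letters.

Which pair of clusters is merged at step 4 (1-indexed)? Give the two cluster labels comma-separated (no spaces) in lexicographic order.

step 1: merge (F,O) at d=3, Q=-284; branch lengths F→18/5, O→-3/5; new cluster FO
  updated: d(FO,H)=22, d(FO,L)=45, d(FO,Q)=81/2, d(FO,U)=21/2, d(FO,Z)=21
step 2: merge (Q,Z) at d=7, Q=-443/2; branch lengths Q→155/16, Z→-43/16; new cluster QZ
  updated: d(FO,QZ)=109/4, d(H,QZ)=45/2, d(L,QZ)=34, d(QZ,U)=20
step 3: merge (FO,U) at d=21/2, Q=-675/4; branch lengths FO→163/24, U→89/24; new cluster FOU
  updated: d(FOU,H)=77/4, d(FOU,L)=145/4, d(FOU,QZ)=147/8
step 4: merge (FOU,H) at d=77/4, Q=-921/8; branch lengths FOU→261/32, H→355/32; new cluster FHOU
  updated: d(FHOU,L)=55/2, d(FHOU,QZ)=173/16
step 5: merge (FHOU,L) at d=55/2, Q=-1157/16; branch lengths FHOU→69/32, L→811/32; new cluster FHLOU
  updated: d(FHLOU,QZ)=277/32
step 6: merge (FHLOU,QZ) at d=277/32; branch lengths FHLOU→277/64, QZ→277/64; new cluster FHLOQUZ
final tree: (((((F:18/5,O:-3/5):163/24,U:89/24):261/32,H:355/32):69/32,L:811/32):277/64,(Q:155/16,Z:-43/16):277/64)
total length: 2429/32

FOU,H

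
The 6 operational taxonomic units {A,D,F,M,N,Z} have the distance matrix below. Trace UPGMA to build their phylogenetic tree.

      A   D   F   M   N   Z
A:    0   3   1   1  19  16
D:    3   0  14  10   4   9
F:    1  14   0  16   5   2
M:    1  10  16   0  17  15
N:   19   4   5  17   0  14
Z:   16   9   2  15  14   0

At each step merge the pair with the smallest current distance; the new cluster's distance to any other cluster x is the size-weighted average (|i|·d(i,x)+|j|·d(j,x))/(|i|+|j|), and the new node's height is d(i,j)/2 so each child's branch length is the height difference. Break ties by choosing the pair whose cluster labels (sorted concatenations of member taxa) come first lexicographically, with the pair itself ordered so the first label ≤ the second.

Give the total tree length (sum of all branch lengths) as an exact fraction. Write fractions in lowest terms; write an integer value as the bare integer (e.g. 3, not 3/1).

189/8

1. join A+F (d=1) ⇒ AF; edges |A|=1/2, |F|=1/2
  updated: d(AF,D)=17/2, d(AF,M)=17/2, d(AF,N)=12, d(AF,Z)=9
2. join D+N (d=4) ⇒ DN; edges |D|=2, |N|=2
  updated: d(AF,DN)=41/4, d(DN,M)=27/2, d(DN,Z)=23/2
3. join AF+M (d=17/2) ⇒ AFM; edges |AF|=15/4, |M|=17/4
  updated: d(AFM,DN)=34/3, d(AFM,Z)=11
4. join AFM+Z (d=11) ⇒ AFMZ; edges |AFM|=5/4, |Z|=11/2
  updated: d(AFMZ,DN)=91/8
5. join AFMZ+DN (d=91/8) ⇒ ADFMNZ; edges |AFMZ|=3/16, |DN|=59/16
final tree: ((((A:1/2,F:1/2):15/4,M:17/4):5/4,Z:11/2):3/16,(D:2,N:2):59/16)
total length: 189/8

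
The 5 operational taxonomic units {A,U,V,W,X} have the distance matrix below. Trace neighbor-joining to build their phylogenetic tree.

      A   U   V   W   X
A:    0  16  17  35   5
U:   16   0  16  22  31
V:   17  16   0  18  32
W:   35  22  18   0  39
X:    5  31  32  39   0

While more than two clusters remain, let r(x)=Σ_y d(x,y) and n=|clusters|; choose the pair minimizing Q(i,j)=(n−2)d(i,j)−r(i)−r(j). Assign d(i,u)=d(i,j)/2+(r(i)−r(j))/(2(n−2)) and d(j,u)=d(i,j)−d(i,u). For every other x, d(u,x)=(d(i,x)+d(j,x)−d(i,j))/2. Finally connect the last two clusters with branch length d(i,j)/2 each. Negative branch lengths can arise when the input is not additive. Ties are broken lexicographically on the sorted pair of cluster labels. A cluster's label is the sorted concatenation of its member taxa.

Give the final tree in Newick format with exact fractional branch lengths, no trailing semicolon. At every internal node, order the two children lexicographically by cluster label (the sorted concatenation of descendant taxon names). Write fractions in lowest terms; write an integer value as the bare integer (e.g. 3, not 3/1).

1. join A+X (d=5, Q=-165) ⇒ AX; edges |A|=-19/6, |X|=49/6
  updated: d(AX,U)=21, d(AX,V)=22, d(AX,W)=69/2
2. join AX+U (d=21, Q=-189/2) ⇒ AUX; edges |AX|=121/8, |U|=47/8
  updated: d(AUX,V)=17/2, d(AUX,W)=71/4
3. join AUX+V (d=17/2, Q=-177/4) ⇒ AUVX; edges |AUX|=33/8, |V|=35/8
  updated: d(AUVX,W)=109/8
4. join AUVX+W (d=109/8) ⇒ AUVWX; edges |AUVX|=109/16, |W|=109/16
final tree: ((((A:-19/6,X:49/6):121/8,U:47/8):33/8,V:35/8):109/16,W:109/16)
total length: 385/8

((((A:-19/6,X:49/6):121/8,U:47/8):33/8,V:35/8):109/16,W:109/16)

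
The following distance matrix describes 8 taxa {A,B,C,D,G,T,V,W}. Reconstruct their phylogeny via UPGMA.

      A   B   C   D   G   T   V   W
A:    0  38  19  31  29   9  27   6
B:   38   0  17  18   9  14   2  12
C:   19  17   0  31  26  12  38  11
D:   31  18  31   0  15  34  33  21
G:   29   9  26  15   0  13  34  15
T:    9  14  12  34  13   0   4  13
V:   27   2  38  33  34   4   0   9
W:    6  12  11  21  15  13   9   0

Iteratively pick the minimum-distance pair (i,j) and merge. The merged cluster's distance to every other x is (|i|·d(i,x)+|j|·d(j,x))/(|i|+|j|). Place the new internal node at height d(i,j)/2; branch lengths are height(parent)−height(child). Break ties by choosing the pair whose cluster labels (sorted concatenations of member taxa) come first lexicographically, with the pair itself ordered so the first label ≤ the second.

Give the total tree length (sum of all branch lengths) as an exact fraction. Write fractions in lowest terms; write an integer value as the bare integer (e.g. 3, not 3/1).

1039/18

step 1: merge (B,V) at d=2; branch lengths B→1, V→1; new cluster BV
  updated: d(A,BV)=65/2, d(BV,C)=55/2, d(BV,D)=51/2, d(BV,G)=43/2, d(BV,T)=9, d(BV,W)=21/2
step 2: merge (A,W) at d=6; branch lengths A→3, W→3; new cluster AW
  updated: d(AW,BV)=43/2, d(AW,C)=15, d(AW,D)=26, d(AW,G)=22, d(AW,T)=11
step 3: merge (BV,T) at d=9; branch lengths BV→7/2, T→9/2; new cluster BTV
  updated: d(AW,BTV)=18, d(BTV,C)=67/3, d(BTV,D)=85/3, d(BTV,G)=56/3
step 4: merge (AW,C) at d=15; branch lengths AW→9/2, C→15/2; new cluster ACW
  updated: d(ACW,BTV)=175/9, d(ACW,D)=83/3, d(ACW,G)=70/3
step 5: merge (D,G) at d=15; branch lengths D→15/2, G→15/2; new cluster DG
  updated: d(ACW,DG)=51/2, d(BTV,DG)=47/2
step 6: merge (ACW,BTV) at d=175/9; branch lengths ACW→20/9, BTV→47/9; new cluster ABCTVW
  updated: d(ABCTVW,DG)=49/2
step 7: merge (ABCTVW,DG) at d=49/2; branch lengths ABCTVW→91/36, DG→19/4; new cluster ABCDGTVW
final tree: ((((A:3,W:3):9/2,C:15/2):20/9,((B:1,V:1):7/2,T:9/2):47/9):91/36,(D:15/2,G:15/2):19/4)
total length: 1039/18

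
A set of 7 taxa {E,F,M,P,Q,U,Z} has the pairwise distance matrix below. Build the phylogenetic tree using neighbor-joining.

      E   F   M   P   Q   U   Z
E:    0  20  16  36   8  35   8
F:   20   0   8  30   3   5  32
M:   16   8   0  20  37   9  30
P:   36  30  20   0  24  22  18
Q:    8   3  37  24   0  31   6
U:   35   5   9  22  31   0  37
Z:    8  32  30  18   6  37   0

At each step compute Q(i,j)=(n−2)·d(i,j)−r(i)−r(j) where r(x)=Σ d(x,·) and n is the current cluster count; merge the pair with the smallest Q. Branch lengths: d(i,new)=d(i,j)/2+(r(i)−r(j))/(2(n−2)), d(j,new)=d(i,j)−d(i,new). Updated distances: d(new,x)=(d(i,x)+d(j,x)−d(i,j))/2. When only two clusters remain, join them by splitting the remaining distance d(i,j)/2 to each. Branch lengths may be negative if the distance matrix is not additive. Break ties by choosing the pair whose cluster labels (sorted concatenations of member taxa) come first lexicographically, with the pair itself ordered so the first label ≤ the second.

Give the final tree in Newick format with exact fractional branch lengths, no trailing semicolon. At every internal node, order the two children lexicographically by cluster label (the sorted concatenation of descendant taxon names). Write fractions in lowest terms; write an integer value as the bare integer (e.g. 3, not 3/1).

iteration 1: select E,Z (d=8, Q=-214); attach at lengths (16/5, 24/5); label the merged cluster EZ
  updated: d(EZ,F)=22, d(EZ,M)=19, d(EZ,P)=23, d(EZ,Q)=3, d(EZ,U)=32
iteration 2: select EZ,Q (d=3, Q=-185); attach at lengths (13/8, 11/8); label the merged cluster EQZ
  updated: d(EQZ,F)=11, d(EQZ,M)=53/2, d(EQZ,P)=22, d(EQZ,U)=30
iteration 3: select EQZ,P (d=22, Q=-235/2); attach at lengths (41/4, 47/4); label the merged cluster EPQZ
  updated: d(EPQZ,F)=19/2, d(EPQZ,M)=49/4, d(EPQZ,U)=15
iteration 4: select EPQZ,M (d=49/4, Q=-83/2); attach at lengths (8, 17/4); label the merged cluster EMPQZ
  updated: d(EMPQZ,F)=21/8, d(EMPQZ,U)=47/8
iteration 5: select EMPQZ,F (d=21/8, Q=-27/2); attach at lengths (7/4, 7/8); label the merged cluster EFMPQZ
  updated: d(EFMPQZ,U)=33/8
iteration 6: select EFMPQZ,U (d=33/8); attach at lengths (33/16, 33/16); label the merged cluster EFMPQUZ
final tree: ((((((E:16/5,Z:24/5):13/8,Q:11/8):41/4,P:47/4):8,M:17/4):7/4,F:7/8):33/16,U:33/16)
total length: 52

((((((E:16/5,Z:24/5):13/8,Q:11/8):41/4,P:47/4):8,M:17/4):7/4,F:7/8):33/16,U:33/16)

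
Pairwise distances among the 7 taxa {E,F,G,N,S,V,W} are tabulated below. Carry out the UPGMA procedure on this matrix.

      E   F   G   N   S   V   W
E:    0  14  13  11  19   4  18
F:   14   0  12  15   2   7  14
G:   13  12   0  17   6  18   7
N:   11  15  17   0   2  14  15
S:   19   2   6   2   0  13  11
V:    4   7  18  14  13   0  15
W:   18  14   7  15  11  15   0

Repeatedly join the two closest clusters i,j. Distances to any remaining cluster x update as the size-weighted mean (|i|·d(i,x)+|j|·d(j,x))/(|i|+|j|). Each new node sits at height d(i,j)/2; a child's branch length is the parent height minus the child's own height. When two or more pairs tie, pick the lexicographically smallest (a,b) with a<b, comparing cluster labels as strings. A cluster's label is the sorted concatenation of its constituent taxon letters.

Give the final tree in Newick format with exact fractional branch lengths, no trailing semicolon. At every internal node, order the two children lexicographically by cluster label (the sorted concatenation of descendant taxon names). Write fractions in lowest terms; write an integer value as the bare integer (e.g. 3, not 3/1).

iteration 1: select F,S (d=2); attach at lengths (1, 1); label the merged cluster FS
  updated: d(E,FS)=33/2, d(FS,G)=9, d(FS,N)=17/2, d(FS,V)=10, d(FS,W)=25/2
iteration 2: select E,V (d=4); attach at lengths (2, 2); label the merged cluster EV
  updated: d(EV,FS)=53/4, d(EV,G)=31/2, d(EV,N)=25/2, d(EV,W)=33/2
iteration 3: select G,W (d=7); attach at lengths (7/2, 7/2); label the merged cluster GW
  updated: d(EV,GW)=16, d(FS,GW)=43/4, d(GW,N)=16
iteration 4: select FS,N (d=17/2); attach at lengths (13/4, 17/4); label the merged cluster FNS
  updated: d(EV,FNS)=13, d(FNS,GW)=25/2
iteration 5: select FNS,GW (d=25/2); attach at lengths (2, 11/4); label the merged cluster FGNSW
  updated: d(EV,FGNSW)=71/5
iteration 6: select EV,FGNSW (d=71/5); attach at lengths (51/10, 17/20); label the merged cluster EFGNSVW
final tree: ((E:2,V:2):51/10,(((F:1,S:1):13/4,N:17/4):2,(G:7/2,W:7/2):11/4):17/20)
total length: 156/5

((E:2,V:2):51/10,(((F:1,S:1):13/4,N:17/4):2,(G:7/2,W:7/2):11/4):17/20)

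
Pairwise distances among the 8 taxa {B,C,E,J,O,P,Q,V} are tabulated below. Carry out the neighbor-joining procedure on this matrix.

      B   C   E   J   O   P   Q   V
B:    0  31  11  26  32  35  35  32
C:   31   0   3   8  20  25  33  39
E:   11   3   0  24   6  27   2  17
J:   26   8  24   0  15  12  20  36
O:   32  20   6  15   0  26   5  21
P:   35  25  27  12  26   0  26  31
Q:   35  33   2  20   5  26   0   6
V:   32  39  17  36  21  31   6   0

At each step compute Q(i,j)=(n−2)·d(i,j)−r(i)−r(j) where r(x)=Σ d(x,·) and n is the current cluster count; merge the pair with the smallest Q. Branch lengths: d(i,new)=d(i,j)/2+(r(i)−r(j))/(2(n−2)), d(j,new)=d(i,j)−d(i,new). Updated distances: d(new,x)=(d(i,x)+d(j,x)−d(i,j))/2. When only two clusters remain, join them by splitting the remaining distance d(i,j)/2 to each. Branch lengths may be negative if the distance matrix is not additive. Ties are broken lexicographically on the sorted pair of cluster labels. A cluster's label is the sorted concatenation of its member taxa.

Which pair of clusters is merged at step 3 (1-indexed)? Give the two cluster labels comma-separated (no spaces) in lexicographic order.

C,JP

step 1: merge (Q,V) at d=6, Q=-273; branch lengths Q→-19/12, V→91/12; new cluster QV
  updated: d(B,QV)=61/2, d(C,QV)=33, d(E,QV)=13/2, d(J,QV)=25, d(O,QV)=10, d(P,QV)=51/2
step 2: merge (J,P) at d=12, Q=-401/2; branch lengths J→39/20, P→201/20; new cluster JP
  updated: d(B,JP)=49/2, d(C,JP)=21/2, d(E,JP)=39/2, d(JP,O)=29/2, d(JP,QV)=77/4
step 3: merge (C,JP) at d=21/2, Q=-575/4; branch lengths C→205/32, JP→131/32; new cluster CJP
  updated: d(B,CJP)=45/2, d(CJP,E)=6, d(CJP,O)=12, d(CJP,QV)=167/8
step 4: merge (O,QV) at d=10, Q=-783/8; branch lengths O→59/16, QV→101/16; new cluster OQV
  updated: d(B,OQV)=105/4, d(CJP,OQV)=183/16, d(E,OQV)=5/4
step 5: merge (B,E) at d=11, Q=-56; branch lengths B→127/8, E→-39/8; new cluster BE
  updated: d(BE,CJP)=35/4, d(BE,OQV)=33/4
step 6: merge (BE,CJP) at d=35/4, Q=-455/16; branch lengths BE→89/32, CJP→191/32; new cluster BCEJP
  updated: d(BCEJP,OQV)=175/32
step 7: merge (BCEJP,OQV) at d=175/32; branch lengths BCEJP→175/64, OQV→175/64; new cluster BCEJOPQV
final tree: (((B:127/8,E:-39/8):89/32,(C:205/32,(J:39/20,P:201/20):131/32):191/32):175/64,(O:59/16,(Q:-19/12,V:91/12):101/16):175/64)
total length: 2039/32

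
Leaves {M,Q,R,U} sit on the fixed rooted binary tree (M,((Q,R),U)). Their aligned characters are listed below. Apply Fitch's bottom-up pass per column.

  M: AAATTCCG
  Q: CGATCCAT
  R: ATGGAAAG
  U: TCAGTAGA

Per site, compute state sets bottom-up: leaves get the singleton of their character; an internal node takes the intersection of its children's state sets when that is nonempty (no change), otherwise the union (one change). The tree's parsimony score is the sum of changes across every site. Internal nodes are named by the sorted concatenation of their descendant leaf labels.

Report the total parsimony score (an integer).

QR@0: {C} ∪ {A} = {A,C} (union, +1)
QRU@0: {A,C} ∪ {T} = {A,C,T} (union, +1)
MQRU@0: {A} ∩ {A,C,T} = {A} (intersection, +0)
QR@1: {G} ∪ {T} = {G,T} (union, +1)
QRU@1: {G,T} ∪ {C} = {C,G,T} (union, +1)
MQRU@1: {A} ∪ {C,G,T} = {A,C,G,T} (union, +1)
QR@2: {A} ∪ {G} = {A,G} (union, +1)
QRU@2: {A,G} ∩ {A} = {A} (intersection, +0)
MQRU@2: {A} ∩ {A} = {A} (intersection, +0)
QR@3: {T} ∪ {G} = {G,T} (union, +1)
QRU@3: {G,T} ∩ {G} = {G} (intersection, +0)
MQRU@3: {T} ∪ {G} = {G,T} (union, +1)
QR@4: {C} ∪ {A} = {A,C} (union, +1)
QRU@4: {A,C} ∪ {T} = {A,C,T} (union, +1)
MQRU@4: {T} ∩ {A,C,T} = {T} (intersection, +0)
QR@5: {C} ∪ {A} = {A,C} (union, +1)
QRU@5: {A,C} ∩ {A} = {A} (intersection, +0)
MQRU@5: {C} ∪ {A} = {A,C} (union, +1)
QR@6: {A} ∩ {A} = {A} (intersection, +0)
QRU@6: {A} ∪ {G} = {A,G} (union, +1)
MQRU@6: {C} ∪ {A,G} = {A,C,G} (union, +1)
QR@7: {T} ∪ {G} = {G,T} (union, +1)
QRU@7: {G,T} ∪ {A} = {A,G,T} (union, +1)
MQRU@7: {G} ∩ {A,G,T} = {G} (intersection, +0)
per-site changes: [2, 3, 1, 2, 2, 2, 2, 2]; total = 16

16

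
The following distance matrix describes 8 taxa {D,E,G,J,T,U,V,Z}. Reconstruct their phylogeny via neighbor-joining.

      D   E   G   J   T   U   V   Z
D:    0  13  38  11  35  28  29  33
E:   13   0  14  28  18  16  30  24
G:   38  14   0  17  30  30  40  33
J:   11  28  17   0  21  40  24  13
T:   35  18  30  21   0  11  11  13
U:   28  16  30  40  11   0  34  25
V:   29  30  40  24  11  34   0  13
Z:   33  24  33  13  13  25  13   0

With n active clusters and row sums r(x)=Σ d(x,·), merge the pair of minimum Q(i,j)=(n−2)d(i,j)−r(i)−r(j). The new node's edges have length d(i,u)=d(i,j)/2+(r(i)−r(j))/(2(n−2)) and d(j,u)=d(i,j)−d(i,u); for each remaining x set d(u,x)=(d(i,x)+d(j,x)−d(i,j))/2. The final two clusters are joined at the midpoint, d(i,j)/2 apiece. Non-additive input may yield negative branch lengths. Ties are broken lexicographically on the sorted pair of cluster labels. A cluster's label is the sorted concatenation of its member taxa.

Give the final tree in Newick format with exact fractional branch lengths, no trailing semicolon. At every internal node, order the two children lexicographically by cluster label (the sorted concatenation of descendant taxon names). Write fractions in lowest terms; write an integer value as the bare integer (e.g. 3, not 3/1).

(((((D:33/4,J:11/4):53/8,(E:9/5,G:61/5):39/8):43/8,(T:-3/4,U:47/4):35/8):35/8,V:69/8):35/16,Z:35/16)

1. join D+J (d=11, Q=-275) ⇒ DJ; edges |D|=33/4, |J|=11/4
  updated: d(DJ,E)=15, d(DJ,G)=22, d(DJ,T)=45/2, d(DJ,U)=57/2, d(DJ,V)=21, d(DJ,Z)=35/2
2. join E+G (d=14, Q=-216) ⇒ EG; edges |E|=9/5, |G|=61/5
  updated: d(DJ,EG)=23/2, d(EG,T)=17, d(EG,U)=16, d(EG,V)=28, d(EG,Z)=43/2
3. join DJ+EG (d=23/2, Q=-149) ⇒ DEGJ; edges |DJ|=53/8, |EG|=39/8
  updated: d(DEGJ,T)=14, d(DEGJ,U)=33/2, d(DEGJ,V)=75/4, d(DEGJ,Z)=55/4
4. join T+U (d=11, Q=-205/2) ⇒ TU; edges |T|=-3/4, |U|=47/4
  updated: d(DEGJ,TU)=39/4, d(TU,V)=17, d(TU,Z)=27/2
5. join DEGJ+TU (d=39/4, Q=-63) ⇒ DEGJTU; edges |DEGJ|=43/8, |TU|=35/8
  updated: d(DEGJTU,V)=13, d(DEGJTU,Z)=35/4
6. join DEGJTU+V (d=13, Q=-139/4) ⇒ DEGJTUV; edges |DEGJTU|=35/8, |V|=69/8
  updated: d(DEGJTUV,Z)=35/8
7. join DEGJTUV+Z (d=35/8) ⇒ DEGJTUVZ; edges |DEGJTUV|=35/16, |Z|=35/16
final tree: (((((D:33/4,J:11/4):53/8,(E:9/5,G:61/5):39/8):43/8,(T:-3/4,U:47/4):35/8):35/8,V:69/8):35/16,Z:35/16)
total length: 597/8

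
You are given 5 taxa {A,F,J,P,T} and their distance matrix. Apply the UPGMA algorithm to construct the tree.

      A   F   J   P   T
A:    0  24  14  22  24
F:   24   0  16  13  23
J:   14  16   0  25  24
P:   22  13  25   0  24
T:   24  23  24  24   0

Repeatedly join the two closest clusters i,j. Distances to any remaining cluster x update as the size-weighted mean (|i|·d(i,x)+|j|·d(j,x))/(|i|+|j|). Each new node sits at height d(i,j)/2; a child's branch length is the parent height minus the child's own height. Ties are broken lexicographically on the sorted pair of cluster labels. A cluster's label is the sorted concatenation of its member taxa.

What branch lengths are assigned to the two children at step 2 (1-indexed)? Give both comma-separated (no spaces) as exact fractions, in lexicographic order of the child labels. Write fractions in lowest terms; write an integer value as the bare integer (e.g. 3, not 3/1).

1. join F+P (d=13) ⇒ FP; edges |F|=13/2, |P|=13/2
  updated: d(A,FP)=23, d(FP,J)=41/2, d(FP,T)=47/2
2. join A+J (d=14) ⇒ AJ; edges |A|=7, |J|=7
  updated: d(AJ,FP)=87/4, d(AJ,T)=24
3. join AJ+FP (d=87/4) ⇒ AFJP; edges |AJ|=31/8, |FP|=35/8
  updated: d(AFJP,T)=95/4
4. join AFJP+T (d=95/4) ⇒ AFJPT; edges |AFJP|=1, |T|=95/8
final tree: (((A:7,J:7):31/8,(F:13/2,P:13/2):35/8):1,T:95/8)
total length: 385/8

7,7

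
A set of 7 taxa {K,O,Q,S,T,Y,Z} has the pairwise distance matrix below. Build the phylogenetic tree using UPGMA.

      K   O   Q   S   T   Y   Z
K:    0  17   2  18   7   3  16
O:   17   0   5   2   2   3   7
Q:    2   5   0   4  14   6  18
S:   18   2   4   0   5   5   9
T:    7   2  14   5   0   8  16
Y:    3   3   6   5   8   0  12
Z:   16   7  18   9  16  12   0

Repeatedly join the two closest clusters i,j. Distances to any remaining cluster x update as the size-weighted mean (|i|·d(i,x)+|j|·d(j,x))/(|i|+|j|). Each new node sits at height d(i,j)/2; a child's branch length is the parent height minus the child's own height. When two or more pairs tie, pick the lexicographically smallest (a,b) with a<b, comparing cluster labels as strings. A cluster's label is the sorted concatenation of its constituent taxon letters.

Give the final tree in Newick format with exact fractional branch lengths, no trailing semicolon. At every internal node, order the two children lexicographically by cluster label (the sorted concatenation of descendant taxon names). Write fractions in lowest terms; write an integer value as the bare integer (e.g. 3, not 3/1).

((((K:1,Q:1):5/4,Y:9/4):9/4,((O:1,S:1):3/4,T:7/4):11/4):2,Z:13/2)

step 1: merge (K,Q) at d=2; branch lengths K→1, Q→1; new cluster KQ
  updated: d(KQ,O)=11, d(KQ,S)=11, d(KQ,T)=21/2, d(KQ,Y)=9/2, d(KQ,Z)=17
step 2: merge (O,S) at d=2; branch lengths O→1, S→1; new cluster OS
  updated: d(KQ,OS)=11, d(OS,T)=7/2, d(OS,Y)=4, d(OS,Z)=8
step 3: merge (OS,T) at d=7/2; branch lengths OS→3/4, T→7/4; new cluster OST
  updated: d(KQ,OST)=65/6, d(OST,Y)=16/3, d(OST,Z)=32/3
step 4: merge (KQ,Y) at d=9/2; branch lengths KQ→5/4, Y→9/4; new cluster KQY
  updated: d(KQY,OST)=9, d(KQY,Z)=46/3
step 5: merge (KQY,OST) at d=9; branch lengths KQY→9/4, OST→11/4; new cluster KOQSTY
  updated: d(KOQSTY,Z)=13
step 6: merge (KOQSTY,Z) at d=13; branch lengths KOQSTY→2, Z→13/2; new cluster KOQSTYZ
final tree: ((((K:1,Q:1):5/4,Y:9/4):9/4,((O:1,S:1):3/4,T:7/4):11/4):2,Z:13/2)
total length: 47/2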